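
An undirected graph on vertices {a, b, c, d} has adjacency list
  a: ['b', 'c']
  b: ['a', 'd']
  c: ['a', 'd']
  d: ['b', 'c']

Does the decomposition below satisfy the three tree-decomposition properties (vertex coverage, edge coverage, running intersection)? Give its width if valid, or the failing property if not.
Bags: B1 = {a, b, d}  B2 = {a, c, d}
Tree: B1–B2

Vertex coverage: the bags together contain {a, b, c, d}, the full vertex set. Edge coverage: each edge of G has both endpoints in at least one bag. Running intersection: for every vertex, the bags containing it form a connected subtree. All three properties hold, so this is a valid tree decomposition of width max|bag| − 1 = 2, and hence tw(G) ≤ 2.

Yes; width 2.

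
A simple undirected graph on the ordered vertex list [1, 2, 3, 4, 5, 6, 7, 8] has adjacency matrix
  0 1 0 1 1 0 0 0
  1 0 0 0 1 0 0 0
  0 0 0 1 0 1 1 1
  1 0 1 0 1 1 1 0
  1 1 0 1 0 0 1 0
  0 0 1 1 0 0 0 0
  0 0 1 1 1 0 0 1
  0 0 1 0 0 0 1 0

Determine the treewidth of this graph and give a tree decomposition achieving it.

Treewidth 2.
One optimal decomposition is:
Bags: B1 = {1, 4, 5}  B2 = {4, 5, 7}  B3 = {3, 4, 7}  B4 = {3, 7, 8}  B5 = {3, 4, 6}  B6 = {1, 2, 5}
Tree: B1–B2, B2–B3, B3–B4, B3–B5, B1–B6

Each bag holds 3 vertices, so the decomposition has width 2, which upper-bounds the treewidth. Conversely, {3, 7, 8} is a clique of size 3, and the vertices of any clique must share a bag in every tree decomposition; so some bag has ≥ 3 vertices and tw(G) ≥ 2. The upper and lower bounds meet at 2, so that is the treewidth.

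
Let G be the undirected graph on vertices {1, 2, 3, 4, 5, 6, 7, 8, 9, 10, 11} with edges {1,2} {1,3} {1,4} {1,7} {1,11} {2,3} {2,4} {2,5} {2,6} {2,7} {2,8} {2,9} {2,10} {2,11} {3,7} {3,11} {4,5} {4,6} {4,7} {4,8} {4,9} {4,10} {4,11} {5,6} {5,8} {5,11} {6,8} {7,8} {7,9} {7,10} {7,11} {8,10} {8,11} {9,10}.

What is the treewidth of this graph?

4

A width-4 tree decomposition is:
Bags: B1 = {2, 4, 7, 8, 11}  B2 = {1, 2, 4, 7, 11}  B3 = {1, 2, 3, 7, 11}  B4 = {2, 4, 7, 8, 10}  B5 = {2, 4, 5, 8, 11}  B6 = {2, 4, 5, 6, 8}  B7 = {2, 4, 7, 9, 10}
Tree: B1–B2, B2–B3, B1–B4, B1–B5, B5–B6, B4–B7
Every bag has size at most 5, so the width is 5 − 1 = 4 and tw(G) ≤ 4. On the other hand G contains the 5-clique {1, 2, 3, 7, 11}. A clique must lie in a single bag of any decomposition, so no decomposition can have width below 4. Therefore the treewidth is 4.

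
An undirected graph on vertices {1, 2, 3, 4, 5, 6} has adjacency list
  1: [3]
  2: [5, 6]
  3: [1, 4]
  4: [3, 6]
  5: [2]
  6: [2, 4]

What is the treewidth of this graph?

1

A width-1 tree decomposition is:
Bags: B1 = {2, 5}  B2 = {2, 6}  B3 = {4, 6}  B4 = {3, 4}  B5 = {1, 3}
Tree: B1–B2, B2–B3, B3–B4, B4–B5
The largest bag has 2 vertices, giving width 1; this decomposition certifies tw(G) ≤ 1. Any graph with an edge has treewidth ≥ 1, and G has the edge 5–2. Combining the bounds, tw(G) = 1.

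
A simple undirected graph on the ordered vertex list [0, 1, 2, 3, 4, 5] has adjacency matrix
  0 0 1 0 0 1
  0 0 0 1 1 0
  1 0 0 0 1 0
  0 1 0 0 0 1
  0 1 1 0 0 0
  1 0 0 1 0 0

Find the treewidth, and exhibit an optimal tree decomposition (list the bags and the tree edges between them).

Treewidth 2.
Bags: B1 = {1, 3, 4}  B2 = {3, 4, 5}  B3 = {0, 4, 5}  B4 = {0, 2, 4}
Tree: B1–B2, B2–B3, B3–B4

Every bag has size at most 3, so the width is 3 − 1 = 2 and tw(G) ≤ 2. The edges 4–1–3–5–0–2–4 form a cycle, so G is not a tree and its treewidth is at least 2. Combining the bounds, tw(G) = 2.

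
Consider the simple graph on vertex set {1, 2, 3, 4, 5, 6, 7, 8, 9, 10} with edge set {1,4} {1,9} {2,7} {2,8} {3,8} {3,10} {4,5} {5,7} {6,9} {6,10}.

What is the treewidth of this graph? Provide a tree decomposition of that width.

Treewidth 2.
Bags: B1 = {3, 8, 10}  B2 = {2, 8, 10}  B3 = {2, 7, 10}  B4 = {5, 7, 10}  B5 = {4, 5, 10}  B6 = {1, 4, 10}  B7 = {1, 9, 10}  B8 = {6, 9, 10}
Tree: B1–B2, B2–B3, B3–B4, B4–B5, B5–B6, B6–B7, B7–B8

Each bag holds 3 vertices, so the decomposition has width 2, which upper-bounds the treewidth. The edges 10–3–8–2–7–5–4–1–9–6–10 form a cycle, so G is not a tree and its treewidth is at least 2. Hence tw(G) = 2 exactly.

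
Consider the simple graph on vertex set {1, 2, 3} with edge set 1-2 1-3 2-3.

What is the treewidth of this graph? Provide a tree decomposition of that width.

A single bag containing all 3 vertices is trivially a valid decomposition of width 2. Conversely, {1, 2, 3} is a clique of size 3, and the vertices of any clique must share a bag in every tree decomposition; so some bag has ≥ 3 vertices and tw(G) ≥ 2. Therefore the treewidth is 2.

Treewidth 2.
One optimal decomposition is:
Bags: B1 = {1, 2, 3}
Tree: (single bag)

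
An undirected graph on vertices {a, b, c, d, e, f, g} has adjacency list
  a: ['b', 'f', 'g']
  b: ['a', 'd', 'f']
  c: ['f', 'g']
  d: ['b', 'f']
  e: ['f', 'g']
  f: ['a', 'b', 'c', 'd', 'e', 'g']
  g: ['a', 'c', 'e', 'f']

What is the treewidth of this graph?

A width-2 tree decomposition is:
Bags: B1 = {c, f, g}  B2 = {e, f, g}  B3 = {a, f, g}  B4 = {a, b, f}  B5 = {b, d, f}
Tree: B1–B2, B1–B3, B3–B4, B4–B5
Every bag has size at most 3, so the width is 3 − 1 = 2 and tw(G) ≤ 2. On the other hand G contains the 3-clique {b, d, f}. A clique must lie in a single bag of any decomposition, so no decomposition can have width below 2. The upper and lower bounds meet at 2, so that is the treewidth.

2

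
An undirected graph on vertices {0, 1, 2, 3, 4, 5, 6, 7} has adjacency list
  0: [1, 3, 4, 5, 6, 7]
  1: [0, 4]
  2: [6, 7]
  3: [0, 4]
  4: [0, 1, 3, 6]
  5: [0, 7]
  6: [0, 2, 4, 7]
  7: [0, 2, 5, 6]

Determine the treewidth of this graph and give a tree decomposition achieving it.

Treewidth 2.
One optimal decomposition is:
Bags: B1 = {0, 4, 6}  B2 = {0, 3, 4}  B3 = {0, 6, 7}  B4 = {0, 5, 7}  B5 = {2, 6, 7}  B6 = {0, 1, 4}
Tree: B1–B2, B1–B3, B3–B4, B3–B5, B2–B6

Every bag has size at most 3, so the width is 3 − 1 = 2 and tw(G) ≤ 2. Conversely, {0, 1, 4} is a clique of size 3, and the vertices of any clique must share a bag in every tree decomposition; so some bag has ≥ 3 vertices and tw(G) ≥ 2. Therefore the treewidth is 2.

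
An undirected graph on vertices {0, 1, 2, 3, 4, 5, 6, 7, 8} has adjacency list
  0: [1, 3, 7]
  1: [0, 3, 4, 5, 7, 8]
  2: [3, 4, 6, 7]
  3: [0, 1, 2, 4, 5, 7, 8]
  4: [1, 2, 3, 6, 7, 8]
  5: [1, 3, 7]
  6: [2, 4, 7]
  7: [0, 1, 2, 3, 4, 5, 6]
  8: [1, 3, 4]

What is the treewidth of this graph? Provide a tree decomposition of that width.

Treewidth 3.
One optimal decomposition is:
Bags: B1 = {1, 3, 4, 8}  B2 = {1, 3, 4, 7}  B3 = {0, 1, 3, 7}  B4 = {2, 3, 4, 7}  B5 = {1, 3, 5, 7}  B6 = {2, 4, 6, 7}
Tree: B1–B2, B2–B3, B2–B4, B3–B5, B4–B6

The largest bag has 4 vertices, giving width 3; this decomposition certifies tw(G) ≤ 3. On the other hand G contains the 4-clique {1, 3, 4, 8}. A clique must lie in a single bag of any decomposition, so no decomposition can have width below 3. Hence tw(G) = 3 exactly.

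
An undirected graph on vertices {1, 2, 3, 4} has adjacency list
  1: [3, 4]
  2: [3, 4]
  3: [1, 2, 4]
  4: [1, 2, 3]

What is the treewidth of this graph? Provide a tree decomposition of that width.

Treewidth 2.
One optimal decomposition is:
Bags: B1 = {1, 3, 4}  B2 = {2, 3, 4}
Tree: B1–B2

Each bag holds 3 vertices, so the decomposition has width 2, which upper-bounds the treewidth. Conversely, {1, 3, 4} is a clique of size 3, and the vertices of any clique must share a bag in every tree decomposition; so some bag has ≥ 3 vertices and tw(G) ≥ 2. Therefore the treewidth is 2.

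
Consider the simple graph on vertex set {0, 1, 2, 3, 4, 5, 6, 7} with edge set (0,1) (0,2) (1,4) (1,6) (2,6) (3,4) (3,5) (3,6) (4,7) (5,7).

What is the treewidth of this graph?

A width-2 tree decomposition is:
Bags: B1 = {0, 2, 6}  B2 = {0, 1, 6}  B3 = {1, 3, 6}  B4 = {1, 3, 4}  B5 = {3, 4, 5}  B6 = {4, 5, 7}
Tree: B1–B2, B2–B3, B3–B4, B4–B5, B5–B6
The largest bag has 3 vertices, giving width 2; this decomposition certifies tw(G) ≤ 2. The edges 2–0–1–6–2 form a cycle, so G is not a tree and its treewidth is at least 2. Combining the bounds, tw(G) = 2.

2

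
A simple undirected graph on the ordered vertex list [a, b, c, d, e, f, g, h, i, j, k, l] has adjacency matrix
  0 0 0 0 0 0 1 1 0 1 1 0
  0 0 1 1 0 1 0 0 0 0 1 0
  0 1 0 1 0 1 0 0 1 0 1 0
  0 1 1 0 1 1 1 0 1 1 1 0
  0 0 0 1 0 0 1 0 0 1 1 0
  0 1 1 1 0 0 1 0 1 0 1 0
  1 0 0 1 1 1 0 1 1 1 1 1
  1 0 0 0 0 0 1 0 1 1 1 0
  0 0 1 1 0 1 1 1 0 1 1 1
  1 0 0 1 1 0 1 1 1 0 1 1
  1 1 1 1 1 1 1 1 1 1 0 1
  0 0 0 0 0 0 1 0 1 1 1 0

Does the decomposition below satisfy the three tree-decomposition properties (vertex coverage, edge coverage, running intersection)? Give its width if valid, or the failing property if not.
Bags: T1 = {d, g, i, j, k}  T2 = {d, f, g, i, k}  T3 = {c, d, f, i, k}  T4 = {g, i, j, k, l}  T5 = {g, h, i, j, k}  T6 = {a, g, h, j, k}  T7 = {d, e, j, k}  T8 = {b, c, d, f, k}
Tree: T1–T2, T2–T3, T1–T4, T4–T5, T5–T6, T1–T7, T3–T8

No — edge (g,e) lies in no bag.

A tree decomposition must satisfy three properties: every vertex lies in some bag; for every edge, both endpoints lie together in some bag; and for every vertex, the bags containing it form a connected subtree. Here edge (g,e) lies in no bag, so the decomposition is invalid.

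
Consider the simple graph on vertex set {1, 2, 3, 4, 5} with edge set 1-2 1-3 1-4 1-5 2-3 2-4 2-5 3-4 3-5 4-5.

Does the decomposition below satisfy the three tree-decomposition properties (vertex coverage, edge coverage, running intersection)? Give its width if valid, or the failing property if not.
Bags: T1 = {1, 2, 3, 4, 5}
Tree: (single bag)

Yes; width 4.

Vertex coverage: the bags together contain {1, 2, 3, 4, 5}, the full vertex set. Edge coverage: each edge of G has both endpoints in at least one bag. Running intersection: for every vertex, the bags containing it form a connected subtree. All three properties hold, so this is a valid tree decomposition of width max|bag| − 1 = 4, and hence tw(G) ≤ 4.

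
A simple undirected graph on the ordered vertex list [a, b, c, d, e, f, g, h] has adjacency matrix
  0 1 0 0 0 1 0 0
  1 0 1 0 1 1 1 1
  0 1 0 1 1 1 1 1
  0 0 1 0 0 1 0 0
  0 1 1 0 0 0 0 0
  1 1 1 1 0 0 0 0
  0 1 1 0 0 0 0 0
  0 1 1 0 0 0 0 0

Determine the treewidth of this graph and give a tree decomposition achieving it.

Treewidth 2.
Bags: B1 = {b, c, h}  B2 = {b, c, f}  B3 = {a, b, f}  B4 = {b, c, e}  B5 = {c, d, f}  B6 = {b, c, g}
Tree: B1–B2, B2–B3, B1–B4, B2–B5, B4–B6

The largest bag has 3 vertices, giving width 2; this decomposition certifies tw(G) ≤ 2. Conversely, {c, d, f} is a clique of size 3, and the vertices of any clique must share a bag in every tree decomposition; so some bag has ≥ 3 vertices and tw(G) ≥ 2. Therefore the treewidth is 2.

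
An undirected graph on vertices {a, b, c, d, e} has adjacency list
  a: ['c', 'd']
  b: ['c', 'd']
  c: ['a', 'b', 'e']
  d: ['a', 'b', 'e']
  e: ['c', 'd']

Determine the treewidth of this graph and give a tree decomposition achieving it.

Each bag holds 3 vertices, so the decomposition has width 2, which upper-bounds the treewidth. Since c–e–d–b–c is a cycle in G, G is not acyclic. Forests are exactly the graphs of treewidth ≤ 1, so tw(G) ≥ 2. Hence tw(G) = 2 exactly.

Treewidth 2.
One such decomposition:
Bags: B1 = {c, d, e}  B2 = {b, c, d}  B3 = {a, c, d}
Tree: B1–B2, B2–B3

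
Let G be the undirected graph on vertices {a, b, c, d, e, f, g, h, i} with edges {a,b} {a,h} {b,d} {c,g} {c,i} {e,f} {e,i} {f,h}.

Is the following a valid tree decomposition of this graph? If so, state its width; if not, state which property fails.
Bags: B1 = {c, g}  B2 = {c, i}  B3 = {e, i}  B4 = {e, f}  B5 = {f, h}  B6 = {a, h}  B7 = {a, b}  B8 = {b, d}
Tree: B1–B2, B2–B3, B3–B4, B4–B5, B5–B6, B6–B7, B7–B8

Yes; width 1.

Vertex coverage: the bags together contain {a, b, c, d, e, f, g, h, i}, the full vertex set. Edge coverage: each edge of G has both endpoints in at least one bag. Running intersection: for every vertex, the bags containing it form a connected subtree. All three properties hold, so this is a valid tree decomposition of width max|bag| − 1 = 1, and hence tw(G) ≤ 1.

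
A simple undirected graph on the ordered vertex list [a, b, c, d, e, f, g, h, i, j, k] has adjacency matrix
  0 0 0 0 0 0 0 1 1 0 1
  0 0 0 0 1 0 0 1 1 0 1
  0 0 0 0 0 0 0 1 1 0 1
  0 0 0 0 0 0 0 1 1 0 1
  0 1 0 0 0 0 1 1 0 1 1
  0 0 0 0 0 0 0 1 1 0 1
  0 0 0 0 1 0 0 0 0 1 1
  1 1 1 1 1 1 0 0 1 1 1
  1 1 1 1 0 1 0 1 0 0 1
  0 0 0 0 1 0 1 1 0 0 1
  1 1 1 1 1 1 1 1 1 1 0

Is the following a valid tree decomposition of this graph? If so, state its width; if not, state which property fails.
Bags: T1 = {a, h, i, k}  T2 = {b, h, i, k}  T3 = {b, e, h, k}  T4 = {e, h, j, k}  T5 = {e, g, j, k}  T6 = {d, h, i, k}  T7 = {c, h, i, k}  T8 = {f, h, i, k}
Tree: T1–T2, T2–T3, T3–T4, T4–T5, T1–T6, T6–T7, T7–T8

Yes; width 3.

Checking the three conditions: (i) the bags cover all of {a, b, c, d, e, f, g, h, i, j, k}; (ii) for each edge, some bag contains both endpoints; (iii) the bags containing any fixed vertex form a subtree. All hold, so the decomposition is valid with width 4 − 1 = 3.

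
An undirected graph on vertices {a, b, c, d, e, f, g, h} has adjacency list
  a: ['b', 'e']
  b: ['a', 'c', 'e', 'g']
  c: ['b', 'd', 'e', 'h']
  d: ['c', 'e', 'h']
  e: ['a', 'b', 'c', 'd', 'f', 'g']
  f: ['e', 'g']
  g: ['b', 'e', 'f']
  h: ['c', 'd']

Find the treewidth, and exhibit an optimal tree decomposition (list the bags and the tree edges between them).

Every bag has size at most 3, so the width is 3 − 1 = 2 and tw(G) ≤ 2. On the other hand G contains the 3-clique {c, d, e}. A clique must lie in a single bag of any decomposition, so no decomposition can have width below 2. The upper and lower bounds meet at 2, so that is the treewidth.

Treewidth 2.
Bags: B1 = {c, d, e}  B2 = {c, d, h}  B3 = {b, c, e}  B4 = {b, e, g}  B5 = {a, b, e}  B6 = {e, f, g}
Tree: B1–B2, B1–B3, B3–B4, B3–B5, B4–B6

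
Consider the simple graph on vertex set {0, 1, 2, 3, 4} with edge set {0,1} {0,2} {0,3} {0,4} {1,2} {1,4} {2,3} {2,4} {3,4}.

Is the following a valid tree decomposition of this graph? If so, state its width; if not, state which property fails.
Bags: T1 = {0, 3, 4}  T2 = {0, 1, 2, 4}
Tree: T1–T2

No — edge (2,3) lies in no bag.

A tree decomposition must satisfy three properties: every vertex lies in some bag; for every edge, both endpoints lie together in some bag; and for every vertex, the bags containing it form a connected subtree. Here edge (2,3) lies in no bag, so the decomposition is invalid.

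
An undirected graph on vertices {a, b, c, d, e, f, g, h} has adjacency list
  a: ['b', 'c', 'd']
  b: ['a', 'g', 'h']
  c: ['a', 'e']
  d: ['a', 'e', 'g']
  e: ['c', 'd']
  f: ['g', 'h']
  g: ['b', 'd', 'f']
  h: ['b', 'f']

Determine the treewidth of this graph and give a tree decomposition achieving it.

Treewidth 2.
One such decomposition:
Bags: B1 = {a, c, e}  B2 = {a, d, e}  B3 = {a, b, d}  B4 = {b, d, g}  B5 = {b, g, h}  B6 = {f, g, h}
Tree: B1–B2, B2–B3, B3–B4, B4–B5, B5–B6

Each bag holds 3 vertices, so the decomposition has width 2, which upper-bounds the treewidth. For the lower bound, G contains the cycle c–e–d–a–c, so G is not a forest; only forests have treewidth ≤ 1, hence tw(G) ≥ 2. Combining the bounds, tw(G) = 2.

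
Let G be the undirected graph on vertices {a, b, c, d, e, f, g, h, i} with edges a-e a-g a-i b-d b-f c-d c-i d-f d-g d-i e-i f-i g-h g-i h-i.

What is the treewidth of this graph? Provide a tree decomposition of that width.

Treewidth 2.
One such decomposition:
Bags: B1 = {d, g, i}  B2 = {d, f, i}  B3 = {a, g, i}  B4 = {g, h, i}  B5 = {a, e, i}  B6 = {b, d, f}  B7 = {c, d, i}
Tree: B1–B2, B1–B3, B3–B4, B3–B5, B2–B6, B1–B7

Every bag has size at most 3, so the width is 3 − 1 = 2 and tw(G) ≤ 2. For the lower bound, the 3 vertices {b, d, f} are pairwise adjacent, and any tree decomposition puts a clique entirely inside one bag — forcing width ≥ 2. Combining the bounds, tw(G) = 2.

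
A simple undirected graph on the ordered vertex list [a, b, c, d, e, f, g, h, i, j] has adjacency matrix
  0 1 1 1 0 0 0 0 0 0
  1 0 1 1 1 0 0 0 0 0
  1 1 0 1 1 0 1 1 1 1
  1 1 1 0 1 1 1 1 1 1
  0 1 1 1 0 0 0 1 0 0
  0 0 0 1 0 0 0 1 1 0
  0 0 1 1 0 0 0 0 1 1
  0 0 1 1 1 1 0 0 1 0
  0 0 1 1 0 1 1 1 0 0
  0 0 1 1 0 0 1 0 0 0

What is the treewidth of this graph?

3

A width-3 tree decomposition is:
Bags: B1 = {c, d, h, i}  B2 = {c, d, g, i}  B3 = {d, f, h, i}  B4 = {c, d, g, j}  B5 = {c, d, e, h}  B6 = {b, c, d, e}  B7 = {a, b, c, d}
Tree: B1–B2, B1–B3, B2–B4, B1–B5, B5–B6, B6–B7
Each bag holds 4 vertices, so the decomposition has width 3, which upper-bounds the treewidth. Conversely, {c, d, g, j} is a clique of size 4, and the vertices of any clique must share a bag in every tree decomposition; so some bag has ≥ 4 vertices and tw(G) ≥ 3. The upper and lower bounds meet at 3, so that is the treewidth.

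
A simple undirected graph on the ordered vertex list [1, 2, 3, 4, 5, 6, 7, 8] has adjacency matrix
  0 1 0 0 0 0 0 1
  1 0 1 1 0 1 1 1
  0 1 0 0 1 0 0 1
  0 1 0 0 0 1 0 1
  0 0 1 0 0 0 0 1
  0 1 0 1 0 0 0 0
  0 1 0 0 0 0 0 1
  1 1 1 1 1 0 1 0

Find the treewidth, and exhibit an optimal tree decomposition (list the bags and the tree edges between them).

Treewidth 2.
One optimal decomposition is:
Bags: B1 = {2, 7, 8}  B2 = {2, 4, 8}  B3 = {1, 2, 8}  B4 = {2, 4, 6}  B5 = {2, 3, 8}  B6 = {3, 5, 8}
Tree: B1–B2, B2–B3, B2–B4, B2–B5, B5–B6

The largest bag has 3 vertices, giving width 2; this decomposition certifies tw(G) ≤ 2. On the other hand G contains the 3-clique {1, 2, 8}. A clique must lie in a single bag of any decomposition, so no decomposition can have width below 2. The upper and lower bounds meet at 2, so that is the treewidth.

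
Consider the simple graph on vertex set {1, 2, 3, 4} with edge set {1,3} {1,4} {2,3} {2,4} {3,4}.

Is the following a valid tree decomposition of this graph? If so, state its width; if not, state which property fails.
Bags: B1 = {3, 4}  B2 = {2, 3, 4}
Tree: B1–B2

No — vertex 1 appears in no bag.

A tree decomposition must satisfy three properties: every vertex lies in some bag; for every edge, both endpoints lie together in some bag; and for every vertex, the bags containing it form a connected subtree. Here vertex 1 appears in no bag, so the decomposition is invalid.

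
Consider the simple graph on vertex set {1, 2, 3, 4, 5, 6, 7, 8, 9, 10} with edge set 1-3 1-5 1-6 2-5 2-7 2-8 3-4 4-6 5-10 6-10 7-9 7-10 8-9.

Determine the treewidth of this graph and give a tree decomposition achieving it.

Each bag holds 3 vertices, so the decomposition has width 2, which upper-bounds the treewidth. Since 8–9–7–2–8 is a cycle in G, G is not acyclic. Forests are exactly the graphs of treewidth ≤ 1, so tw(G) ≥ 2. The upper and lower bounds meet at 2, so that is the treewidth.

Treewidth 2.
Bags: B1 = {2, 8, 9}  B2 = {2, 7, 9}  B3 = {2, 5, 7}  B4 = {5, 7, 10}  B5 = {1, 5, 10}  B6 = {1, 6, 10}  B7 = {1, 3, 6}  B8 = {3, 4, 6}
Tree: B1–B2, B2–B3, B3–B4, B4–B5, B5–B6, B6–B7, B7–B8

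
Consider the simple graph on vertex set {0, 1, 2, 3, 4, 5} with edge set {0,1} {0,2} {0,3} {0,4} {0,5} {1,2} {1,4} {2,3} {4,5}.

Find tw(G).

2

A width-2 tree decomposition is:
Bags: B1 = {0, 1, 4}  B2 = {0, 4, 5}  B3 = {0, 1, 2}  B4 = {0, 2, 3}
Tree: B1–B2, B1–B3, B3–B4
Each bag holds 3 vertices, so the decomposition has width 2, which upper-bounds the treewidth. On the other hand G contains the 3-clique {0, 1, 2}. A clique must lie in a single bag of any decomposition, so no decomposition can have width below 2. Therefore the treewidth is 2.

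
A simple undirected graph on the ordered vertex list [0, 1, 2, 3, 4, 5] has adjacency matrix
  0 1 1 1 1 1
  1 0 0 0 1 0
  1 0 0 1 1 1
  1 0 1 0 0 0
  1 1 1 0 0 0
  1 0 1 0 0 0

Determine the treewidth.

2

A width-2 tree decomposition is:
Bags: B1 = {0, 2, 4}  B2 = {0, 2, 5}  B3 = {0, 2, 3}  B4 = {0, 1, 4}
Tree: B1–B2, B2–B3, B1–B4
The largest bag has 3 vertices, giving width 2; this decomposition certifies tw(G) ≤ 2. Conversely, {0, 1, 4} is a clique of size 3, and the vertices of any clique must share a bag in every tree decomposition; so some bag has ≥ 3 vertices and tw(G) ≥ 2. Therefore the treewidth is 2.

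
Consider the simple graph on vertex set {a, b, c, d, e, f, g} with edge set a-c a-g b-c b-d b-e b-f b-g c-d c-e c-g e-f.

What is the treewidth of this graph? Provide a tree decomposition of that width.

Each bag holds 3 vertices, so the decomposition has width 2, which upper-bounds the treewidth. Conversely, {a, c, g} is a clique of size 3, and the vertices of any clique must share a bag in every tree decomposition; so some bag has ≥ 3 vertices and tw(G) ≥ 2. Combining the bounds, tw(G) = 2.

Treewidth 2.
One optimal decomposition is:
Bags: B1 = {b, c, e}  B2 = {b, c, g}  B3 = {b, c, d}  B4 = {b, e, f}  B5 = {a, c, g}
Tree: B1–B2, B1–B3, B1–B4, B2–B5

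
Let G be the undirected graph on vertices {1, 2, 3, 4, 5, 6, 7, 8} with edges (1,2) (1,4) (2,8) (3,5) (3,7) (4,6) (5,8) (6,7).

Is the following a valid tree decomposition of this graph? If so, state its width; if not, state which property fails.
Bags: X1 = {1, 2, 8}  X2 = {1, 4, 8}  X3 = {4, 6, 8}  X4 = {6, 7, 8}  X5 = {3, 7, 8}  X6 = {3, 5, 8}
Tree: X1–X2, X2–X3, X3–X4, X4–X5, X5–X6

Yes; width 2.

Checking the three conditions: (i) the bags cover all of {1, 2, 3, 4, 5, 6, 7, 8}; (ii) for each edge, some bag contains both endpoints; (iii) the bags containing any fixed vertex form a subtree. All hold, so the decomposition is valid with width 3 − 1 = 2.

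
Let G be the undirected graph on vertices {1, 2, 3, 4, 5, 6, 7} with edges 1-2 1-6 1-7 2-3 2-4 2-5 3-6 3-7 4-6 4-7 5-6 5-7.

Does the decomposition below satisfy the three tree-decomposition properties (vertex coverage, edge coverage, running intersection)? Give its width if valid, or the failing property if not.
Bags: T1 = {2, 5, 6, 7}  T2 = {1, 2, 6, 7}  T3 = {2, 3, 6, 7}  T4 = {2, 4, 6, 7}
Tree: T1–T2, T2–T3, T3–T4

Yes; width 3.

Checking the three conditions: (i) the bags cover all of {1, 2, 3, 4, 5, 6, 7}; (ii) for each edge, some bag contains both endpoints; (iii) the bags containing any fixed vertex form a subtree. All hold, so the decomposition is valid with width 4 − 1 = 3.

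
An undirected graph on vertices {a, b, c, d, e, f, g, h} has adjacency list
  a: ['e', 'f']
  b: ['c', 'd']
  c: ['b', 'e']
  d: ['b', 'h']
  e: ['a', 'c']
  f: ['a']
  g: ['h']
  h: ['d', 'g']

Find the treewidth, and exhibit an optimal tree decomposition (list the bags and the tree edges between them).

Treewidth 1.
One optimal decomposition is:
Bags: B1 = {a, f}  B2 = {a, e}  B3 = {c, e}  B4 = {b, c}  B5 = {b, d}  B6 = {d, h}  B7 = {g, h}
Tree: B1–B2, B2–B3, B3–B4, B4–B5, B5–B6, B6–B7

Every bag has size at most 2, so the width is 2 − 1 = 1 and tw(G) ≤ 1. Any graph with an edge has treewidth ≥ 1, and G has the edge f–a. Combining the bounds, tw(G) = 1.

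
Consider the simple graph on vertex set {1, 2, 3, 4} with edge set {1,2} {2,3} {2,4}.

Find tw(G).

1

A width-1 tree decomposition is:
Bags: B1 = {1, 2}  B2 = {2, 3}  B3 = {2, 4}
Tree: B1–B2, B2–B3
Each bag holds 2 vertices, so the decomposition has width 1, which upper-bounds the treewidth. G has an edge, so its treewidth is at least 1. Hence tw(G) = 1 exactly.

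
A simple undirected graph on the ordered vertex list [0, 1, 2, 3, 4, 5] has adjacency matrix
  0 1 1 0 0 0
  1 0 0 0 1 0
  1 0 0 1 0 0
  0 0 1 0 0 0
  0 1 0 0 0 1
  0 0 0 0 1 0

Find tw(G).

1

A width-1 tree decomposition is:
Bags: B1 = {4, 5}  B2 = {1, 4}  B3 = {0, 1}  B4 = {0, 2}  B5 = {2, 3}
Tree: B1–B2, B2–B3, B3–B4, B4–B5
The largest bag has 2 vertices, giving width 1; this decomposition certifies tw(G) ≤ 1. Since G has at least one edge (e.g. 5–4), it is not an edgeless graph, so tw(G) ≥ 1. Therefore the treewidth is 1.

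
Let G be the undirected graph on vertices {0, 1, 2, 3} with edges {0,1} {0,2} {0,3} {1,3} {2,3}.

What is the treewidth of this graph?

A width-2 tree decomposition is:
Bags: B1 = {0, 1, 3}  B2 = {0, 2, 3}
Tree: B1–B2
Each bag holds 3 vertices, so the decomposition has width 2, which upper-bounds the treewidth. For the lower bound, the 3 vertices {0, 1, 3} are pairwise adjacent, and any tree decomposition puts a clique entirely inside one bag — forcing width ≥ 2. Hence tw(G) = 2 exactly.

2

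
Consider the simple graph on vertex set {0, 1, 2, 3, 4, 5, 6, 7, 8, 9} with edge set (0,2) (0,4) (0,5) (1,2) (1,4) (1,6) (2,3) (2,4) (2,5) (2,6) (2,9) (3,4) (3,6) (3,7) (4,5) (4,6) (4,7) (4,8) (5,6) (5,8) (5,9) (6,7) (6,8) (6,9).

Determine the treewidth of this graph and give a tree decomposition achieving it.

Treewidth 3.
One optimal decomposition is:
Bags: B1 = {2, 4, 5, 6}  B2 = {0, 2, 4, 5}  B3 = {1, 2, 4, 6}  B4 = {2, 3, 4, 6}  B5 = {2, 5, 6, 9}  B6 = {3, 4, 6, 7}  B7 = {4, 5, 6, 8}
Tree: B1–B2, B1–B3, B1–B4, B1–B5, B4–B6, B1–B7

The largest bag has 4 vertices, giving width 3; this decomposition certifies tw(G) ≤ 3. For the lower bound, the 4 vertices {2, 5, 6, 9} are pairwise adjacent, and any tree decomposition puts a clique entirely inside one bag — forcing width ≥ 3. Combining the bounds, tw(G) = 3.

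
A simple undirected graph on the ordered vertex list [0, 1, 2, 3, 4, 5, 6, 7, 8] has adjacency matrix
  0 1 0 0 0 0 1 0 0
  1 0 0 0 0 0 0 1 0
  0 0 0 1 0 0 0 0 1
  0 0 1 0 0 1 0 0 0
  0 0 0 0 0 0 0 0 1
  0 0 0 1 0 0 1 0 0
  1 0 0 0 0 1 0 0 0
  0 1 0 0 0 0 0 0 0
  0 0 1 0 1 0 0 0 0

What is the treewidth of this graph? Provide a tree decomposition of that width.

Every bag has size at most 2, so the width is 2 − 1 = 1 and tw(G) ≤ 1. Any graph with an edge has treewidth ≥ 1, and G has the edge 7–1. Combining the bounds, tw(G) = 1.

Treewidth 1.
Bags: B1 = {1, 7}  B2 = {0, 1}  B3 = {0, 6}  B4 = {5, 6}  B5 = {3, 5}  B6 = {2, 3}  B7 = {2, 8}  B8 = {4, 8}
Tree: B1–B2, B2–B3, B3–B4, B4–B5, B5–B6, B6–B7, B7–B8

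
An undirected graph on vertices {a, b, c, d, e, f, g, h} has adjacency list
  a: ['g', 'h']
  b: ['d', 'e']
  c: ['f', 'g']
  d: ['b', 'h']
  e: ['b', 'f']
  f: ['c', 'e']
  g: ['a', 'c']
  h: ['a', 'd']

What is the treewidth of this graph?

A width-2 tree decomposition is:
Bags: B1 = {c, e, f}  B2 = {b, c, e}  B3 = {b, c, d}  B4 = {c, d, h}  B5 = {a, c, h}  B6 = {a, c, g}
Tree: B1–B2, B2–B3, B3–B4, B4–B5, B5–B6
Every bag has size at most 3, so the width is 3 − 1 = 2 and tw(G) ≤ 2. The edges c–f–e–b–d–h–a–g–c form a cycle, so G is not a tree and its treewidth is at least 2. Hence tw(G) = 2 exactly.

2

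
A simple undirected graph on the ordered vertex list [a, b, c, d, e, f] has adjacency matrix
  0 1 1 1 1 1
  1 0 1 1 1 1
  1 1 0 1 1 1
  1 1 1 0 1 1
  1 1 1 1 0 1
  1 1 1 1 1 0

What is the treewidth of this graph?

A width-5 tree decomposition is:
Bags: B1 = {a, b, c, d, e, f}
Tree: (single bag)
With just one bag of size 6, the width is 6 − 1 = 5, so tw(G) ≤ 5. On the other hand G contains the 6-clique {a, b, c, d, e, f}. A clique must lie in a single bag of any decomposition, so no decomposition can have width below 5. The upper and lower bounds meet at 5, so that is the treewidth.

5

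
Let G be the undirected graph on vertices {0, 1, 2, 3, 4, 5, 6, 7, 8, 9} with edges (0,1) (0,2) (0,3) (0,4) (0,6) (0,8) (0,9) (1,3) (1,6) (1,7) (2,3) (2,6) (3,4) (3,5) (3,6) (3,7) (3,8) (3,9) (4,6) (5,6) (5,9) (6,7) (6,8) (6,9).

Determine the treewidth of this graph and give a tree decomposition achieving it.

Treewidth 3.
One such decomposition:
Bags: B1 = {0, 3, 6, 9}  B2 = {0, 1, 3, 6}  B3 = {0, 3, 4, 6}  B4 = {1, 3, 6, 7}  B5 = {0, 3, 6, 8}  B6 = {3, 5, 6, 9}  B7 = {0, 2, 3, 6}
Tree: B1–B2, B1–B3, B2–B4, B2–B5, B1–B6, B2–B7

Each bag holds 4 vertices, so the decomposition has width 3, which upper-bounds the treewidth. Conversely, {0, 1, 3, 6} is a clique of size 4, and the vertices of any clique must share a bag in every tree decomposition; so some bag has ≥ 4 vertices and tw(G) ≥ 3. Therefore the treewidth is 3.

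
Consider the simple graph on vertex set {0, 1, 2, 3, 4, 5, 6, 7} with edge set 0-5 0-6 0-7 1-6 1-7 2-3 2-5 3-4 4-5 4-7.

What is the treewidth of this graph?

A width-2 tree decomposition is:
Bags: B1 = {0, 1, 6}  B2 = {0, 1, 7}  B3 = {0, 5, 7}  B4 = {4, 5, 7}  B5 = {2, 4, 5}  B6 = {2, 3, 4}
Tree: B1–B2, B2–B3, B3–B4, B4–B5, B5–B6
The largest bag has 3 vertices, giving width 2; this decomposition certifies tw(G) ≤ 2. Since 6–1–7–0–6 is a cycle in G, G is not acyclic. Forests are exactly the graphs of treewidth ≤ 1, so tw(G) ≥ 2. Hence tw(G) = 2 exactly.

2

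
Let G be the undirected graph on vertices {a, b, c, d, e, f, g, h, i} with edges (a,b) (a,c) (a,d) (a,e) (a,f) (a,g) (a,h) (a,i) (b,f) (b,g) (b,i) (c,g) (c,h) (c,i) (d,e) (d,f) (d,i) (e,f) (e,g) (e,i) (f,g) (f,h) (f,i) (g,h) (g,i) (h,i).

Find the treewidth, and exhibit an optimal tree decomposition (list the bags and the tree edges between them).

Each bag holds 5 vertices, so the decomposition has width 4, which upper-bounds the treewidth. On the other hand G contains the 5-clique {a, c, g, h, i}. A clique must lie in a single bag of any decomposition, so no decomposition can have width below 4. Hence tw(G) = 4 exactly.

Treewidth 4.
Bags: B1 = {a, c, g, h, i}  B2 = {a, f, g, h, i}  B3 = {a, b, f, g, i}  B4 = {a, e, f, g, i}  B5 = {a, d, e, f, i}
Tree: B1–B2, B2–B3, B2–B4, B4–B5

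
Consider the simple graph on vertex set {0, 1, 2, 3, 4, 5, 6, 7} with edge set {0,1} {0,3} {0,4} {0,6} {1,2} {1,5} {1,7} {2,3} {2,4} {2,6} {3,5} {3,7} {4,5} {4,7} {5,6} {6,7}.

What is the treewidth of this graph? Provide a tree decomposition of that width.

Treewidth 4.
Bags: B1 = {0, 1, 3, 4, 6}  B2 = {1, 3, 4, 6, 7}  B3 = {1, 3, 4, 5, 6}  B4 = {1, 2, 3, 4, 6}
Tree: B1–B2, B2–B3, B3–B4

The largest bag has 5 vertices, giving width 4; this decomposition certifies tw(G) ≤ 4. For the lower bound: the 5 vertex sets {0,1}, {3,7}, {4,5}, {6}, {2} are disjoint, each induces a connected subgraph, and every pair is joined by at least one edge of G. Contracting each set to a single vertex therefore yields K_{5} as a minor, and since treewidth is minor-monotone, tw(G) ≥ tw(K_{5}) = 4. The upper and lower bounds meet at 4, so that is the treewidth.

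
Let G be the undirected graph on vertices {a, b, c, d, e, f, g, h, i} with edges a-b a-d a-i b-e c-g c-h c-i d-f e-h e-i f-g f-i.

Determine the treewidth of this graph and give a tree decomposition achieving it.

Every bag has size at most 4, so the width is 4 − 1 = 3 and tw(G) ≤ 3. For the lower bound: the 4 vertex sets {d,f,g}, {c}, {i}, {a,b,e,h} are disjoint, each induces a connected subgraph, and every pair is joined by at least one edge of G. Contracting each set to a single vertex therefore yields K_{4} as a minor, and since treewidth is minor-monotone, tw(G) ≥ tw(K_{4}) = 3. Hence tw(G) = 3 exactly.

Treewidth 3.
One such decomposition:
Bags: B1 = {c, d, f, g}  B2 = {c, d, f, i}  B3 = {a, c, d, i}  B4 = {a, c, h, i}  B5 = {a, e, h, i}  B6 = {a, b, e, h}
Tree: B1–B2, B2–B3, B3–B4, B4–B5, B5–B6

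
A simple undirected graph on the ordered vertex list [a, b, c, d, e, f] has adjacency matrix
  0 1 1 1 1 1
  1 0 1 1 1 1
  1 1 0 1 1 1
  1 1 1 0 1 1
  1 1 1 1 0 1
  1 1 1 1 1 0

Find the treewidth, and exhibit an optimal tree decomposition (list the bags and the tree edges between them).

Treewidth 5.
One such decomposition:
Bags: B1 = {a, b, c, d, e, f}
Tree: (single bag)

With just one bag of size 6, the width is 6 − 1 = 5, so tw(G) ≤ 5. For the lower bound, the 6 vertices {a, b, c, d, e, f} are pairwise adjacent, and any tree decomposition puts a clique entirely inside one bag — forcing width ≥ 5. Therefore the treewidth is 5.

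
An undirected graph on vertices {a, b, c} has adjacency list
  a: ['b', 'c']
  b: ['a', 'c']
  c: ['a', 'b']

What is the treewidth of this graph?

2

A width-2 tree decomposition is:
Bags: B1 = {a, b, c}
Tree: (single bag)
With just one bag of size 3, the width is 3 − 1 = 2, so tw(G) ≤ 2. On the other hand G contains the 3-clique {a, b, c}. A clique must lie in a single bag of any decomposition, so no decomposition can have width below 2. The upper and lower bounds meet at 2, so that is the treewidth.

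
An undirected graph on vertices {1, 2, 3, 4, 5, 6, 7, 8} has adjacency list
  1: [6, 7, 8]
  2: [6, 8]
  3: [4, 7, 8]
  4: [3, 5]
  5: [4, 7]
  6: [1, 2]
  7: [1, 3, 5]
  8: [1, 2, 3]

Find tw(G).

A width-2 tree decomposition is:
Bags: B1 = {1, 2, 6}  B2 = {1, 2, 8}  B3 = {1, 7, 8}  B4 = {3, 7, 8}  B5 = {3, 5, 7}  B6 = {3, 4, 5}
Tree: B1–B2, B2–B3, B3–B4, B4–B5, B5–B6
The largest bag has 3 vertices, giving width 2; this decomposition certifies tw(G) ≤ 2. For the lower bound, G contains the cycle 6–2–8–1–6, so G is not a forest; only forests have treewidth ≤ 1, hence tw(G) ≥ 2. Hence tw(G) = 2 exactly.

2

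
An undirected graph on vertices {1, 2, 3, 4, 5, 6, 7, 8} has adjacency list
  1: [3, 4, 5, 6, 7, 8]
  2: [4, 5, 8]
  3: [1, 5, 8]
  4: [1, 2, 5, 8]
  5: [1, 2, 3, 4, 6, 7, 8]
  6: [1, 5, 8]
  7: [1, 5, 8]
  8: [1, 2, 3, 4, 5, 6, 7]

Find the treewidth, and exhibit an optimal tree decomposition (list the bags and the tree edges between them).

Treewidth 3.
Bags: B1 = {1, 5, 6, 8}  B2 = {1, 5, 7, 8}  B3 = {1, 3, 5, 8}  B4 = {1, 4, 5, 8}  B5 = {2, 4, 5, 8}
Tree: B1–B2, B1–B3, B2–B4, B4–B5

Each bag holds 4 vertices, so the decomposition has width 3, which upper-bounds the treewidth. On the other hand G contains the 4-clique {1, 3, 5, 8}. A clique must lie in a single bag of any decomposition, so no decomposition can have width below 3. Combining the bounds, tw(G) = 3.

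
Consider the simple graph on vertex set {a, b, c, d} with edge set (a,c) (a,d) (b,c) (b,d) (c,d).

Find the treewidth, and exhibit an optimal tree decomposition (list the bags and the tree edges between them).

Every bag has size at most 3, so the width is 3 − 1 = 2 and tw(G) ≤ 2. For the lower bound, the 3 vertices {a, c, d} are pairwise adjacent, and any tree decomposition puts a clique entirely inside one bag — forcing width ≥ 2. Combining the bounds, tw(G) = 2.

Treewidth 2.
Bags: B1 = {a, c, d}  B2 = {b, c, d}
Tree: B1–B2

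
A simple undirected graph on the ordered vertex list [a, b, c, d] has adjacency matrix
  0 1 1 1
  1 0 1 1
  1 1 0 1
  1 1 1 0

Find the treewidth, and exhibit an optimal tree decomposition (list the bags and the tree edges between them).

With just one bag of size 4, the width is 4 − 1 = 3, so tw(G) ≤ 3. Conversely, {a, b, c, d} is a clique of size 4, and the vertices of any clique must share a bag in every tree decomposition; so some bag has ≥ 4 vertices and tw(G) ≥ 3. Hence tw(G) = 3 exactly.

Treewidth 3.
Bags: B1 = {a, b, c, d}
Tree: (single bag)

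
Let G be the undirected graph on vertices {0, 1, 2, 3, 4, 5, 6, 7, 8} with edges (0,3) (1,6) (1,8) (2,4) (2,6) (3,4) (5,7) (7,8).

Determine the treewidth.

A width-1 tree decomposition is:
Bags: B1 = {5, 7}  B2 = {7, 8}  B3 = {1, 8}  B4 = {1, 6}  B5 = {2, 6}  B6 = {2, 4}  B7 = {3, 4}  B8 = {0, 3}
Tree: B1–B2, B2–B3, B3–B4, B4–B5, B5–B6, B6–B7, B7–B8
Each bag holds 2 vertices, so the decomposition has width 1, which upper-bounds the treewidth. Since G has at least one edge (e.g. 5–7), it is not an edgeless graph, so tw(G) ≥ 1. The upper and lower bounds meet at 1, so that is the treewidth.

1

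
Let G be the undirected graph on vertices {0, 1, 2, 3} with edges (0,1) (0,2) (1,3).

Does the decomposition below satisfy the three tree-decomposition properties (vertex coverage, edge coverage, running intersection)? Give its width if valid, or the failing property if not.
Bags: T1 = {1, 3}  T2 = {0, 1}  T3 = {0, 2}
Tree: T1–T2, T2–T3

Yes; width 1.

Checking the three conditions: (i) the bags cover all of {0, 1, 2, 3}; (ii) for each edge, some bag contains both endpoints; (iii) the bags containing any fixed vertex form a subtree. All hold, so the decomposition is valid with width 2 − 1 = 1.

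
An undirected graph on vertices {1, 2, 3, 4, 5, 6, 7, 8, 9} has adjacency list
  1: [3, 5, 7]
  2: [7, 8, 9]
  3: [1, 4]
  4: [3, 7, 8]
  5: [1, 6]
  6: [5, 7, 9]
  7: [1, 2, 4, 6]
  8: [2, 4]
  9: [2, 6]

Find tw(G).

3

A width-3 tree decomposition is:
Bags: B1 = {2, 4, 8, 9}  B2 = {2, 4, 7, 9}  B3 = {4, 6, 7, 9}  B4 = {3, 4, 6, 7}  B5 = {1, 3, 6, 7}  B6 = {1, 3, 5, 6}
Tree: B1–B2, B2–B3, B3–B4, B4–B5, B5–B6
Each bag holds 4 vertices, so the decomposition has width 3, which upper-bounds the treewidth. For the lower bound: the 4 vertex sets {2,8,9}, {4}, {7}, {1,3,5,6} are disjoint, each induces a connected subgraph, and every pair is joined by at least one edge of G. Contracting each set to a single vertex therefore yields K_{4} as a minor, and since treewidth is minor-monotone, tw(G) ≥ tw(K_{4}) = 3. Combining the bounds, tw(G) = 3.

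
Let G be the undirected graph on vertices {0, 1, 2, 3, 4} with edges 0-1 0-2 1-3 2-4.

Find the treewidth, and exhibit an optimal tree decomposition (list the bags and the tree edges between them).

Treewidth 1.
One such decomposition:
Bags: B1 = {2, 4}  B2 = {0, 2}  B3 = {0, 1}  B4 = {1, 3}
Tree: B1–B2, B2–B3, B3–B4

The largest bag has 2 vertices, giving width 1; this decomposition certifies tw(G) ≤ 1. Since G has at least one edge (e.g. 4–2), it is not an edgeless graph, so tw(G) ≥ 1. Hence tw(G) = 1 exactly.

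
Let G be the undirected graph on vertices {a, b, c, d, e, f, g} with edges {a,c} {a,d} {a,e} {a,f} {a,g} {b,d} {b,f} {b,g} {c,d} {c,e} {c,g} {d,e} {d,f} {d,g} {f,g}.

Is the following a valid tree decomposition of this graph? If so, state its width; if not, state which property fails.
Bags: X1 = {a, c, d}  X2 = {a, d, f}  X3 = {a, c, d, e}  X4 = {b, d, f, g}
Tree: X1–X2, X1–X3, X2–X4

A tree decomposition must satisfy three properties: every vertex lies in some bag; for every edge, both endpoints lie together in some bag; and for every vertex, the bags containing it form a connected subtree. Here edge (g,c) lies in no bag, so the decomposition is invalid.

No — edge (g,c) lies in no bag.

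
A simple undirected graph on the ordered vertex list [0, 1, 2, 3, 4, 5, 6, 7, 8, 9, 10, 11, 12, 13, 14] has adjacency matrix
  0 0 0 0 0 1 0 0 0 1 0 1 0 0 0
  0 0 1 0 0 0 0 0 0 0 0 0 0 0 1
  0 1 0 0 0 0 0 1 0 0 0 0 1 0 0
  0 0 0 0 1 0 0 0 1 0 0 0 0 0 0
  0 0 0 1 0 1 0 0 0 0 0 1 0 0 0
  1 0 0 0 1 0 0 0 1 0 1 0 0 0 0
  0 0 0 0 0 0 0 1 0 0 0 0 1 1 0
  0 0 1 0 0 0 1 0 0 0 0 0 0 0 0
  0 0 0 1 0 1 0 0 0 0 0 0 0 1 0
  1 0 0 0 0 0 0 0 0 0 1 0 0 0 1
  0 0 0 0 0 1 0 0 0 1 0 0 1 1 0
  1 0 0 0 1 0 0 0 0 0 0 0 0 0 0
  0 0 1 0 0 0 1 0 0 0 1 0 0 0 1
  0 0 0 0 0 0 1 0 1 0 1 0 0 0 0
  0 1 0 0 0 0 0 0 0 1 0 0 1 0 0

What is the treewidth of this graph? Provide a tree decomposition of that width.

Treewidth 3.
Bags: B1 = {1, 2, 7, 14}  B2 = {2, 7, 12, 14}  B3 = {6, 7, 12, 14}  B4 = {6, 9, 12, 14}  B5 = {6, 9, 10, 12}  B6 = {6, 9, 10, 13}  B7 = {0, 9, 10, 13}  B8 = {0, 5, 10, 13}  B9 = {0, 5, 8, 13}  B10 = {0, 5, 8, 11}  B11 = {4, 5, 8, 11}  B12 = {3, 4, 8, 11}
Tree: B1–B2, B2–B3, B3–B4, B4–B5, B5–B6, B6–B7, B7–B8, B8–B9, B9–B10, B10–B11, B11–B12

The largest bag has 4 vertices, giving width 3; this decomposition certifies tw(G) ≤ 3. For the lower bound: the 4 vertex sets {1,2,7}, {14}, {12}, {6,9,10,13} are disjoint, each induces a connected subgraph, and every pair is joined by at least one edge of G. Contracting each set to a single vertex therefore yields K_{4} as a minor, and since treewidth is minor-monotone, tw(G) ≥ tw(K_{4}) = 3. The upper and lower bounds meet at 3, so that is the treewidth.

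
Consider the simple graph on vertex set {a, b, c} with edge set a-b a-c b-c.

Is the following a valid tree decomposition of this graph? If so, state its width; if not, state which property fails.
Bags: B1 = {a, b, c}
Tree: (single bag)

Yes; width 2.

Every vertex of G appears in some bag (union = {a, b, c}); every edge is covered by a bag; and for each vertex v the set of bags containing v is connected in the bag tree. The decomposition is therefore valid. The largest bag has 3 vertices, so the width is 2.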